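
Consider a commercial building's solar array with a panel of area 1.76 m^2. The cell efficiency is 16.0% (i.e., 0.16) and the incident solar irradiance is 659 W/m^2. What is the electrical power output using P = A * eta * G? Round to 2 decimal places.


Use the solar power formula P = A * eta * G.
Given: A = 1.76 m^2, eta = 0.16, G = 659 W/m^2
P = 1.76 * 0.16 * 659
P = 185.57 W

185.57


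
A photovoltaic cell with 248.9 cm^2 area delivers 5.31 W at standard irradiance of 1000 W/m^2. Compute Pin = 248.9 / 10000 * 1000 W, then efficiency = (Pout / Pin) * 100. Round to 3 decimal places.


First compute the input power:
  Pin = area_cm2 / 10000 * G = 248.9 / 10000 * 1000 = 24.89 W
Then compute efficiency:
  Efficiency = (Pout / Pin) * 100 = (5.31 / 24.89) * 100
  Efficiency = 21.334%

21.334


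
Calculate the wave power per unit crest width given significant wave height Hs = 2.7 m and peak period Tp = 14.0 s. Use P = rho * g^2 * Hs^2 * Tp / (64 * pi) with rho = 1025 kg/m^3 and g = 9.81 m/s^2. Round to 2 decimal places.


Apply wave power formula:
  g^2 = 9.81^2 = 96.2361
  Hs^2 = 2.7^2 = 7.29
  Numerator = rho * g^2 * Hs^2 * Tp = 1025 * 96.2361 * 7.29 * 14.0 = 10067402.78
  Denominator = 64 * pi = 201.0619
  P = 10067402.78 / 201.0619 = 50071.15 W/m

50071.15


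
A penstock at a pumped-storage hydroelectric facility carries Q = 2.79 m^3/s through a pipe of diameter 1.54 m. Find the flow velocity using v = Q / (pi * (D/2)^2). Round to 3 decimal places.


Compute pipe cross-sectional area:
  A = pi * (D/2)^2 = pi * (1.54/2)^2 = 1.8627 m^2
Calculate velocity:
  v = Q / A = 2.79 / 1.8627
  v = 1.498 m/s

1.498


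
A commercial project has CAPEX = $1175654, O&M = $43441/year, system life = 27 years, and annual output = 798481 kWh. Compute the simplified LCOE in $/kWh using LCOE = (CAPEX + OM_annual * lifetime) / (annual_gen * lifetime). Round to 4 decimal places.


Total cost = CAPEX + OM * lifetime = 1175654 + 43441 * 27 = 1175654 + 1172907 = 2348561
Total generation = annual * lifetime = 798481 * 27 = 21558987 kWh
LCOE = 2348561 / 21558987
LCOE = 0.1089 $/kWh

0.1089


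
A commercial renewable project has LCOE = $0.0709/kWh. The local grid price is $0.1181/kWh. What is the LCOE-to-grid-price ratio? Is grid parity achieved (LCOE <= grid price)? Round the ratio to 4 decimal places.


Compare LCOE to grid price:
  LCOE = $0.0709/kWh, Grid price = $0.1181/kWh
  Ratio = LCOE / grid_price = 0.0709 / 0.1181 = 0.6003
  Grid parity achieved (ratio <= 1)? yes

0.6003


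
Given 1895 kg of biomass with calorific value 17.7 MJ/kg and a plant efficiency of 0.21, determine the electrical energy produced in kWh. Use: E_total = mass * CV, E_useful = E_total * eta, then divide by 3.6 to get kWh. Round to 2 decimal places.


Total energy = mass * CV = 1895 * 17.7 = 33541.5 MJ
Useful energy = total * eta = 33541.5 * 0.21 = 7043.72 MJ
Convert to kWh: 7043.72 / 3.6
Useful energy = 1956.59 kWh

1956.59


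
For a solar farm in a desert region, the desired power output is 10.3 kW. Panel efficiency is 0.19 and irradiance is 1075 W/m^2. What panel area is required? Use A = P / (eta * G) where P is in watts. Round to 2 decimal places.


Convert target power to watts: P = 10.3 * 1000 = 10300.0 W
Compute denominator: eta * G = 0.19 * 1075 = 204.25
Required area A = P / (eta * G) = 10300.0 / 204.25
A = 50.43 m^2

50.43


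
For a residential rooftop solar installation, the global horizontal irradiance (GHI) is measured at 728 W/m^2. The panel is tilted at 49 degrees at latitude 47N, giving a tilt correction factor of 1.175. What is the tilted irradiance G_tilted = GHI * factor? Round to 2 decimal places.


Identify the given values:
  GHI = 728 W/m^2, tilt correction factor = 1.175
Apply the formula G_tilted = GHI * factor:
  G_tilted = 728 * 1.175
  G_tilted = 855.40 W/m^2

855.40


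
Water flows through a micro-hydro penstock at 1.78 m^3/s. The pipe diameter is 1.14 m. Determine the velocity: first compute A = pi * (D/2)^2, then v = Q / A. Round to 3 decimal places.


Compute pipe cross-sectional area:
  A = pi * (D/2)^2 = pi * (1.14/2)^2 = 1.0207 m^2
Calculate velocity:
  v = Q / A = 1.78 / 1.0207
  v = 1.744 m/s

1.744


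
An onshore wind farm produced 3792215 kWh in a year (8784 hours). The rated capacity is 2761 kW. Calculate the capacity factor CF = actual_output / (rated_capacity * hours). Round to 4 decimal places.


Capacity factor = actual output / maximum possible output
Maximum possible = rated * hours = 2761 * 8784 = 24252624 kWh
CF = 3792215 / 24252624
CF = 0.1564

0.1564


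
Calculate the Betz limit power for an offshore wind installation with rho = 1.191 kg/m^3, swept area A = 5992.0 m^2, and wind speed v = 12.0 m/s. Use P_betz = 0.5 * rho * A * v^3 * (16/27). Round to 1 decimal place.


The Betz coefficient Cp_max = 16/27 = 0.5926
v^3 = 12.0^3 = 1728.0
P_betz = 0.5 * rho * A * v^3 * Cp_max
P_betz = 0.5 * 1.191 * 5992.0 * 1728.0 * 0.5926
P_betz = 3653873.7 W

3653873.7


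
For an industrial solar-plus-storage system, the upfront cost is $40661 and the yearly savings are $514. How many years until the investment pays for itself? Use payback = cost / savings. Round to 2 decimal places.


Simple payback period = initial cost / annual savings
Payback = 40661 / 514
Payback = 79.11 years

79.11


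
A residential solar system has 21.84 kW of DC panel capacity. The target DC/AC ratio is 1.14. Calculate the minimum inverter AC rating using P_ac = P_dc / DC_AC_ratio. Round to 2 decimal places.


The inverter AC capacity is determined by the DC/AC ratio.
Given: P_dc = 21.84 kW, DC/AC ratio = 1.14
P_ac = P_dc / ratio = 21.84 / 1.14
P_ac = 19.16 kW

19.16


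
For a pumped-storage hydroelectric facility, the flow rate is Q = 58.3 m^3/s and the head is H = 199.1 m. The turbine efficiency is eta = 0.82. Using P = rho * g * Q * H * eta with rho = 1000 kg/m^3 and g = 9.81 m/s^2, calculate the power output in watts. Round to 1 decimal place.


Apply the hydropower formula P = rho * g * Q * H * eta
rho * g = 1000 * 9.81 = 9810.0
P = 9810.0 * 58.3 * 199.1 * 0.82
P = 93373292.8 W

93373292.8


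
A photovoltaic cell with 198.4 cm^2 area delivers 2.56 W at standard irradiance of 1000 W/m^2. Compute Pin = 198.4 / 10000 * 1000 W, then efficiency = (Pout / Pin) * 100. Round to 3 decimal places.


First compute the input power:
  Pin = area_cm2 / 10000 * G = 198.4 / 10000 * 1000 = 19.84 W
Then compute efficiency:
  Efficiency = (Pout / Pin) * 100 = (2.56 / 19.84) * 100
  Efficiency = 12.903%

12.903


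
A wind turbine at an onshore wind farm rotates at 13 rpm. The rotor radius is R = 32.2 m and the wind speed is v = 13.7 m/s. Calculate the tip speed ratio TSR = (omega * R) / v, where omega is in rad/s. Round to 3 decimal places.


Convert rotational speed to rad/s:
  omega = 13 * 2 * pi / 60 = 1.3614 rad/s
Compute tip speed:
  v_tip = omega * R = 1.3614 * 32.2 = 43.836 m/s
Tip speed ratio:
  TSR = v_tip / v_wind = 43.836 / 13.7 = 3.200

3.200


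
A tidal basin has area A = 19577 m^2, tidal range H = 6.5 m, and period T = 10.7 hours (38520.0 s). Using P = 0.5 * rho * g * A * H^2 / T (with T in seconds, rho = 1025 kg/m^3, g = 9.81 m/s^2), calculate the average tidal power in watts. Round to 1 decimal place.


Convert period to seconds: T = 10.7 * 3600 = 38520.0 s
H^2 = 6.5^2 = 42.25
P = 0.5 * rho * g * A * H^2 / T
P = 0.5 * 1025 * 9.81 * 19577 * 42.25 / 38520.0
P = 107956.7 W

107956.7


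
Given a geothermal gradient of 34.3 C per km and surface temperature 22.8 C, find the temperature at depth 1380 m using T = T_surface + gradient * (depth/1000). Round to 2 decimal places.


Convert depth to km: 1380 / 1000 = 1.38 km
Temperature increase = gradient * depth_km = 34.3 * 1.38 = 47.33 C
Temperature at depth = T_surface + delta_T = 22.8 + 47.33
T = 70.13 C

70.13


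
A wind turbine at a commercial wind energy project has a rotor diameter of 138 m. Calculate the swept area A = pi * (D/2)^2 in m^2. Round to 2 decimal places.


Compute the rotor radius:
  r = D / 2 = 138 / 2 = 69.0 m
Calculate swept area:
  A = pi * r^2 = pi * 69.0^2
  A = 14957.12 m^2

14957.12


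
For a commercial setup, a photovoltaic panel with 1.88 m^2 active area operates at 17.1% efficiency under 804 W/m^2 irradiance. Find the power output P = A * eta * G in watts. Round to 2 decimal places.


Use the solar power formula P = A * eta * G.
Given: A = 1.88 m^2, eta = 0.171, G = 804 W/m^2
P = 1.88 * 0.171 * 804
P = 258.47 W

258.47


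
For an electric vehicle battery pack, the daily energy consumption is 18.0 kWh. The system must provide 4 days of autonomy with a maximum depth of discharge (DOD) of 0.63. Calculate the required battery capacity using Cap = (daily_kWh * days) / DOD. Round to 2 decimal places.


Total energy needed = daily * days = 18.0 * 4 = 72.0 kWh
Account for depth of discharge:
  Cap = total_energy / DOD = 72.0 / 0.63
  Cap = 114.29 kWh

114.29


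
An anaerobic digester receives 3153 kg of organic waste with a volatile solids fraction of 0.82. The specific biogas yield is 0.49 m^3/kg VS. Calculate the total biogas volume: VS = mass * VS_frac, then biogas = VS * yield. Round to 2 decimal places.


Compute volatile solids:
  VS = mass * VS_fraction = 3153 * 0.82 = 2585.46 kg
Calculate biogas volume:
  Biogas = VS * specific_yield = 2585.46 * 0.49
  Biogas = 1266.88 m^3

1266.88


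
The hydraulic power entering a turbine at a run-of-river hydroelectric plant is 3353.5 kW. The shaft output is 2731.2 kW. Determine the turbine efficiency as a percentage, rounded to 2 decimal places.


Turbine efficiency = (output power / input power) * 100
eta = (2731.2 / 3353.5) * 100
eta = 81.44%

81.44


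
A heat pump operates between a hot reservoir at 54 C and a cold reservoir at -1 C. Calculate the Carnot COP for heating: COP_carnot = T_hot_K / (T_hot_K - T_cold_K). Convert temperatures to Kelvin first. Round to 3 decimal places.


Convert to Kelvin:
  T_hot = 54 + 273.15 = 327.15 K
  T_cold = -1 + 273.15 = 272.15 K
Apply Carnot COP formula:
  COP = T_hot_K / (T_hot_K - T_cold_K) = 327.15 / 55.0
  COP = 5.948

5.948


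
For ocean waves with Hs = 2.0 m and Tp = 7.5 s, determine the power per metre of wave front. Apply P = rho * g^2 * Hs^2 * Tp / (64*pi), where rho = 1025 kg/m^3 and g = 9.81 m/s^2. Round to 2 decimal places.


Apply wave power formula:
  g^2 = 9.81^2 = 96.2361
  Hs^2 = 2.0^2 = 4.0
  Numerator = rho * g^2 * Hs^2 * Tp = 1025 * 96.2361 * 4.0 * 7.5 = 2959260.08
  Denominator = 64 * pi = 201.0619
  P = 2959260.08 / 201.0619 = 14718.15 W/m

14718.15


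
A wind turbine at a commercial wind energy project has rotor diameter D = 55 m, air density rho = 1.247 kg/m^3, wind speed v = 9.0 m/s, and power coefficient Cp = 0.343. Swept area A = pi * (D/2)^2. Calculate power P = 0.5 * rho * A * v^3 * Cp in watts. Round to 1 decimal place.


Step 1 -- Compute swept area:
  A = pi * (D/2)^2 = pi * (55/2)^2 = 2375.83 m^2
Step 2 -- Apply wind power equation:
  P = 0.5 * rho * A * v^3 * Cp
  v^3 = 9.0^3 = 729.0
  P = 0.5 * 1.247 * 2375.83 * 729.0 * 0.343
  P = 370402.0 W

370402.0


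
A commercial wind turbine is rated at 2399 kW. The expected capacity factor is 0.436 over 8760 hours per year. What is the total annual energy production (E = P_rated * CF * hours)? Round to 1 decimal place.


Annual energy = rated_kW * capacity_factor * hours_per_year
Given: P_rated = 2399 kW, CF = 0.436, hours = 8760
E = 2399 * 0.436 * 8760
E = 9162644.6 kWh

9162644.6


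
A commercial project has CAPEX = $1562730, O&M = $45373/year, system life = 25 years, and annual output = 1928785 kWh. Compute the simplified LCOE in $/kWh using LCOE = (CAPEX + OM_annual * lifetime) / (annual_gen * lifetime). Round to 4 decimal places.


Total cost = CAPEX + OM * lifetime = 1562730 + 45373 * 25 = 1562730 + 1134325 = 2697055
Total generation = annual * lifetime = 1928785 * 25 = 48219625 kWh
LCOE = 2697055 / 48219625
LCOE = 0.0559 $/kWh

0.0559


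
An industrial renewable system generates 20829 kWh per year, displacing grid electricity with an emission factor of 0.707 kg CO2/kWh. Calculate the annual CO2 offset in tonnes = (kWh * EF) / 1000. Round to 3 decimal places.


CO2 offset in kg = generation * emission_factor
CO2 offset = 20829 * 0.707 = 14726.1 kg
Convert to tonnes:
  CO2 offset = 14726.1 / 1000 = 14.726 tonnes

14.726


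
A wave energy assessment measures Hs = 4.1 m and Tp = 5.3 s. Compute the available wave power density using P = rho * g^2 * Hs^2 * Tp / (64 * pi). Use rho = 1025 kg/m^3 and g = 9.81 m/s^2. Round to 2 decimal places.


Apply wave power formula:
  g^2 = 9.81^2 = 96.2361
  Hs^2 = 4.1^2 = 16.81
  Numerator = rho * g^2 * Hs^2 * Tp = 1025 * 96.2361 * 16.81 * 5.3 = 8788311.93
  Denominator = 64 * pi = 201.0619
  P = 8788311.93 / 201.0619 = 43709.48 W/m

43709.48


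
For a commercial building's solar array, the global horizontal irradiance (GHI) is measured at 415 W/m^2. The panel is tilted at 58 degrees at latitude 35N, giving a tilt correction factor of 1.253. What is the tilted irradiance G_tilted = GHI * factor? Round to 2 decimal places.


Identify the given values:
  GHI = 415 W/m^2, tilt correction factor = 1.253
Apply the formula G_tilted = GHI * factor:
  G_tilted = 415 * 1.253
  G_tilted = 520.00 W/m^2

520.00


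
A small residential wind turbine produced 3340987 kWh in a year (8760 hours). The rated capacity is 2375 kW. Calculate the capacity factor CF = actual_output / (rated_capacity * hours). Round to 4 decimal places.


Capacity factor = actual output / maximum possible output
Maximum possible = rated * hours = 2375 * 8760 = 20805000 kWh
CF = 3340987 / 20805000
CF = 0.1606

0.1606


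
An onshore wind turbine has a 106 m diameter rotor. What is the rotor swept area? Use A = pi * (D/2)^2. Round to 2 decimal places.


Compute the rotor radius:
  r = D / 2 = 106 / 2 = 53.0 m
Calculate swept area:
  A = pi * r^2 = pi * 53.0^2
  A = 8824.73 m^2

8824.73


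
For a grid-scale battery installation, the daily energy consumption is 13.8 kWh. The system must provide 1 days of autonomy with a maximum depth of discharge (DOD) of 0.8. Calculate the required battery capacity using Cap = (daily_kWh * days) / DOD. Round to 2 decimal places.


Total energy needed = daily * days = 13.8 * 1 = 13.8 kWh
Account for depth of discharge:
  Cap = total_energy / DOD = 13.8 / 0.8
  Cap = 17.25 kWh

17.25


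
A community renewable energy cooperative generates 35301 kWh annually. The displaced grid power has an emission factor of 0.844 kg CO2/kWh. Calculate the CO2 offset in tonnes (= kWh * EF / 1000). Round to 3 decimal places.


CO2 offset in kg = generation * emission_factor
CO2 offset = 35301 * 0.844 = 29794.04 kg
Convert to tonnes:
  CO2 offset = 29794.04 / 1000 = 29.794 tonnes

29.794


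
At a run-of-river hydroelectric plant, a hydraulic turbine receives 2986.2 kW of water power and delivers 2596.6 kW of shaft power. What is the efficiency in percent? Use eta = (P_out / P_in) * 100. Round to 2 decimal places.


Turbine efficiency = (output power / input power) * 100
eta = (2596.6 / 2986.2) * 100
eta = 86.95%

86.95


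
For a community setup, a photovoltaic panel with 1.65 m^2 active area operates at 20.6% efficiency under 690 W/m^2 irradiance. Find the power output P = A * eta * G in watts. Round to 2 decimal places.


Use the solar power formula P = A * eta * G.
Given: A = 1.65 m^2, eta = 0.206, G = 690 W/m^2
P = 1.65 * 0.206 * 690
P = 234.53 W

234.53


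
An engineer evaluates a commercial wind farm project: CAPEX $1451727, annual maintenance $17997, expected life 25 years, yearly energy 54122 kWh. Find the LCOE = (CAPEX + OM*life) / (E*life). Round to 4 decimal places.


Total cost = CAPEX + OM * lifetime = 1451727 + 17997 * 25 = 1451727 + 449925 = 1901652
Total generation = annual * lifetime = 54122 * 25 = 1353050 kWh
LCOE = 1901652 / 1353050
LCOE = 1.4055 $/kWh

1.4055


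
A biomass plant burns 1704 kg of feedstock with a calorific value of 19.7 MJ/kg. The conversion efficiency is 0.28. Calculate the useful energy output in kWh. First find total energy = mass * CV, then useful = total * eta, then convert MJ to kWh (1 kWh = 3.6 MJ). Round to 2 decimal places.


Total energy = mass * CV = 1704 * 19.7 = 33568.8 MJ
Useful energy = total * eta = 33568.8 * 0.28 = 9399.26 MJ
Convert to kWh: 9399.26 / 3.6
Useful energy = 2610.91 kWh

2610.91


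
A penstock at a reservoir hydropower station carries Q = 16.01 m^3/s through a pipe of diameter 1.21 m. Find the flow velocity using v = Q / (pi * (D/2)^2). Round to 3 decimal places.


Compute pipe cross-sectional area:
  A = pi * (D/2)^2 = pi * (1.21/2)^2 = 1.1499 m^2
Calculate velocity:
  v = Q / A = 16.01 / 1.1499
  v = 13.923 m/s

13.923


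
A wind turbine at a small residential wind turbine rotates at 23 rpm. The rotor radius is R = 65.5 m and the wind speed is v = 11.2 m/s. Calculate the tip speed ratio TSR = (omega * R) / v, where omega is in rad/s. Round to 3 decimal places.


Convert rotational speed to rad/s:
  omega = 23 * 2 * pi / 60 = 2.4086 rad/s
Compute tip speed:
  v_tip = omega * R = 2.4086 * 65.5 = 157.76 m/s
Tip speed ratio:
  TSR = v_tip / v_wind = 157.76 / 11.2 = 14.086

14.086


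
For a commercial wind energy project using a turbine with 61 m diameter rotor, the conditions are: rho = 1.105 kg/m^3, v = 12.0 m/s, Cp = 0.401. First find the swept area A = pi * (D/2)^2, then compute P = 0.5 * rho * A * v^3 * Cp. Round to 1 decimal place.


Step 1 -- Compute swept area:
  A = pi * (D/2)^2 = pi * (61/2)^2 = 2922.47 m^2
Step 2 -- Apply wind power equation:
  P = 0.5 * rho * A * v^3 * Cp
  v^3 = 12.0^3 = 1728.0
  P = 0.5 * 1.105 * 2922.47 * 1728.0 * 0.401
  P = 1118845.0 W

1118845.0


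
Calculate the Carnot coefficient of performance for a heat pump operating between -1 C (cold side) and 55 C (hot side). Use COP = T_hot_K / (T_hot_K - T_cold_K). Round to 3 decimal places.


Convert to Kelvin:
  T_hot = 55 + 273.15 = 328.15 K
  T_cold = -1 + 273.15 = 272.15 K
Apply Carnot COP formula:
  COP = T_hot_K / (T_hot_K - T_cold_K) = 328.15 / 56.0
  COP = 5.860

5.860


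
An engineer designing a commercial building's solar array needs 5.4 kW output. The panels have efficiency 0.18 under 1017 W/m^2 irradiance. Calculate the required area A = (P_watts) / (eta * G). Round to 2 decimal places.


Convert target power to watts: P = 5.4 * 1000 = 5400.0 W
Compute denominator: eta * G = 0.18 * 1017 = 183.06
Required area A = P / (eta * G) = 5400.0 / 183.06
A = 29.50 m^2

29.50


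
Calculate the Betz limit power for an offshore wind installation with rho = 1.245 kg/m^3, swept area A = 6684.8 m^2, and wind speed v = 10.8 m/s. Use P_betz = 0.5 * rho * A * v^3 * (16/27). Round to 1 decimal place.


The Betz coefficient Cp_max = 16/27 = 0.5926
v^3 = 10.8^3 = 1259.712
P_betz = 0.5 * rho * A * v^3 * Cp_max
P_betz = 0.5 * 1.245 * 6684.8 * 1259.712 * 0.5926
P_betz = 3106384.8 W

3106384.8


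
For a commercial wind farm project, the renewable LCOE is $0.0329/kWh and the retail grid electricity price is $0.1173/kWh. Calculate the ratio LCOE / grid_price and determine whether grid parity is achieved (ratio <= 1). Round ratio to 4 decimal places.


Compare LCOE to grid price:
  LCOE = $0.0329/kWh, Grid price = $0.1173/kWh
  Ratio = LCOE / grid_price = 0.0329 / 0.1173 = 0.2805
  Grid parity achieved (ratio <= 1)? yes

0.2805


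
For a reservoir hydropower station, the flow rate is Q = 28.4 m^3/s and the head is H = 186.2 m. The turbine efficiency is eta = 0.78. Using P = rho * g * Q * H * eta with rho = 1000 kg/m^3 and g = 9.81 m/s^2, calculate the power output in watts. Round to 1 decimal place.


Apply the hydropower formula P = rho * g * Q * H * eta
rho * g = 1000 * 9.81 = 9810.0
P = 9810.0 * 28.4 * 186.2 * 0.78
P = 40463330.5 W

40463330.5


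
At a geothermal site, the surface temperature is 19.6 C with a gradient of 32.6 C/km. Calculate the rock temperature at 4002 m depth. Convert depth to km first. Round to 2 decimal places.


Convert depth to km: 4002 / 1000 = 4.002 km
Temperature increase = gradient * depth_km = 32.6 * 4.002 = 130.47 C
Temperature at depth = T_surface + delta_T = 19.6 + 130.47
T = 150.07 C

150.07


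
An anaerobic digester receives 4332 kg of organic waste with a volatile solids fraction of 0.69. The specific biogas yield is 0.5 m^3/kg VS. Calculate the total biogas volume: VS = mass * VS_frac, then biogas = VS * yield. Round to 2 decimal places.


Compute volatile solids:
  VS = mass * VS_fraction = 4332 * 0.69 = 2989.08 kg
Calculate biogas volume:
  Biogas = VS * specific_yield = 2989.08 * 0.5
  Biogas = 1494.54 m^3

1494.54


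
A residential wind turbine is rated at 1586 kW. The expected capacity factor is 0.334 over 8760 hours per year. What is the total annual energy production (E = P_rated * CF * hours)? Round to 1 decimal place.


Annual energy = rated_kW * capacity_factor * hours_per_year
Given: P_rated = 1586 kW, CF = 0.334, hours = 8760
E = 1586 * 0.334 * 8760
E = 4640382.2 kWh

4640382.2


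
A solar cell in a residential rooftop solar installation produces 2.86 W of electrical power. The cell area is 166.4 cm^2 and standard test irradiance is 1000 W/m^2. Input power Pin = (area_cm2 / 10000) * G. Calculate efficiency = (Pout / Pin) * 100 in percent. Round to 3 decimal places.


First compute the input power:
  Pin = area_cm2 / 10000 * G = 166.4 / 10000 * 1000 = 16.64 W
Then compute efficiency:
  Efficiency = (Pout / Pin) * 100 = (2.86 / 16.64) * 100
  Efficiency = 17.188%

17.188


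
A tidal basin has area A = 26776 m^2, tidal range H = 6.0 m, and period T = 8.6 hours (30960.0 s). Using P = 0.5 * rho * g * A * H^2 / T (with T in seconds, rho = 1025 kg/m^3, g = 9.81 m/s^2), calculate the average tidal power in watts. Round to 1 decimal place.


Convert period to seconds: T = 8.6 * 3600 = 30960.0 s
H^2 = 6.0^2 = 36.0
P = 0.5 * rho * g * A * H^2 / T
P = 0.5 * 1025 * 9.81 * 26776 * 36.0 / 30960.0
P = 156534.5 W

156534.5


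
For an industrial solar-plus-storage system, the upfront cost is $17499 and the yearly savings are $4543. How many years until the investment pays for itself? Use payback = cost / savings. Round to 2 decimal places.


Simple payback period = initial cost / annual savings
Payback = 17499 / 4543
Payback = 3.85 years

3.85


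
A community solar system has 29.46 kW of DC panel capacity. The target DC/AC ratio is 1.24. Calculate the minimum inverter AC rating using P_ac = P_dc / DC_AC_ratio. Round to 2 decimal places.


The inverter AC capacity is determined by the DC/AC ratio.
Given: P_dc = 29.46 kW, DC/AC ratio = 1.24
P_ac = P_dc / ratio = 29.46 / 1.24
P_ac = 23.76 kW

23.76


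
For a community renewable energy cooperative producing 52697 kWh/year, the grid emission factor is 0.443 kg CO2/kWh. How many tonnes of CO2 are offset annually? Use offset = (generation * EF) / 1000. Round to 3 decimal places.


CO2 offset in kg = generation * emission_factor
CO2 offset = 52697 * 0.443 = 23344.77 kg
Convert to tonnes:
  CO2 offset = 23344.77 / 1000 = 23.345 tonnes

23.345


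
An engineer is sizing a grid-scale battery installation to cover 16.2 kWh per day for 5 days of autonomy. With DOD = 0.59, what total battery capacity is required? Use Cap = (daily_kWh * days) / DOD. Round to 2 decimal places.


Total energy needed = daily * days = 16.2 * 5 = 81.0 kWh
Account for depth of discharge:
  Cap = total_energy / DOD = 81.0 / 0.59
  Cap = 137.29 kWh

137.29


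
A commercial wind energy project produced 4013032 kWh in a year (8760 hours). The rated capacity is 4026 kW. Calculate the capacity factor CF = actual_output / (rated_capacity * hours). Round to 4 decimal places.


Capacity factor = actual output / maximum possible output
Maximum possible = rated * hours = 4026 * 8760 = 35267760 kWh
CF = 4013032 / 35267760
CF = 0.1138

0.1138


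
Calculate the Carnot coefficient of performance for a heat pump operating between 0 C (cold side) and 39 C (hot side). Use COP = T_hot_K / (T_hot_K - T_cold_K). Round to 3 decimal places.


Convert to Kelvin:
  T_hot = 39 + 273.15 = 312.15 K
  T_cold = 0 + 273.15 = 273.15 K
Apply Carnot COP formula:
  COP = T_hot_K / (T_hot_K - T_cold_K) = 312.15 / 39.0
  COP = 8.004

8.004


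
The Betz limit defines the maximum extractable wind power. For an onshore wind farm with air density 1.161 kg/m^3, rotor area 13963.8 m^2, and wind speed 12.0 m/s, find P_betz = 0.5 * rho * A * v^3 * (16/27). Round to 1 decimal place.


The Betz coefficient Cp_max = 16/27 = 0.5926
v^3 = 12.0^3 = 1728.0
P_betz = 0.5 * rho * A * v^3 * Cp_max
P_betz = 0.5 * 1.161 * 13963.8 * 1728.0 * 0.5926
P_betz = 8300529.6 W

8300529.6


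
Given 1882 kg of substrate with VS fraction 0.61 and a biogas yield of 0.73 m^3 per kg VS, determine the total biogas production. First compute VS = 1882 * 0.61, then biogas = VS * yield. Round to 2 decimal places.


Compute volatile solids:
  VS = mass * VS_fraction = 1882 * 0.61 = 1148.02 kg
Calculate biogas volume:
  Biogas = VS * specific_yield = 1148.02 * 0.73
  Biogas = 838.05 m^3

838.05


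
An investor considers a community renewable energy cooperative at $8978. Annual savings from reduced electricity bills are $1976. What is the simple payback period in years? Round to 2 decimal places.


Simple payback period = initial cost / annual savings
Payback = 8978 / 1976
Payback = 4.54 years

4.54


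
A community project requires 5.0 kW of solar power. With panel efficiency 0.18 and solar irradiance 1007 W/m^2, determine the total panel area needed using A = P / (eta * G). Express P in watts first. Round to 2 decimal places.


Convert target power to watts: P = 5.0 * 1000 = 5000.0 W
Compute denominator: eta * G = 0.18 * 1007 = 181.26
Required area A = P / (eta * G) = 5000.0 / 181.26
A = 27.58 m^2

27.58


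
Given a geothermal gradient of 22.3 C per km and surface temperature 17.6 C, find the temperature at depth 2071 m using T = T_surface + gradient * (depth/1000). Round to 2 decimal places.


Convert depth to km: 2071 / 1000 = 2.071 km
Temperature increase = gradient * depth_km = 22.3 * 2.071 = 46.18 C
Temperature at depth = T_surface + delta_T = 17.6 + 46.18
T = 63.78 C

63.78


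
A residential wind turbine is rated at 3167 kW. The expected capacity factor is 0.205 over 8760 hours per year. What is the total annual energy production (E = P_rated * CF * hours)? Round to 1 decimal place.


Annual energy = rated_kW * capacity_factor * hours_per_year
Given: P_rated = 3167 kW, CF = 0.205, hours = 8760
E = 3167 * 0.205 * 8760
E = 5687298.6 kWh

5687298.6


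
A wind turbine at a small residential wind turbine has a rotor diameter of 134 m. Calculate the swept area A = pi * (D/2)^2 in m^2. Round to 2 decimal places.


Compute the rotor radius:
  r = D / 2 = 134 / 2 = 67.0 m
Calculate swept area:
  A = pi * r^2 = pi * 67.0^2
  A = 14102.61 m^2

14102.61


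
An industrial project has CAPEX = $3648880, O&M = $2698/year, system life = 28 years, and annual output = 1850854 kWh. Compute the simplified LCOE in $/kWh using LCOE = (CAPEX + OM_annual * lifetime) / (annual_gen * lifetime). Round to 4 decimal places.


Total cost = CAPEX + OM * lifetime = 3648880 + 2698 * 28 = 3648880 + 75544 = 3724424
Total generation = annual * lifetime = 1850854 * 28 = 51823912 kWh
LCOE = 3724424 / 51823912
LCOE = 0.0719 $/kWh

0.0719


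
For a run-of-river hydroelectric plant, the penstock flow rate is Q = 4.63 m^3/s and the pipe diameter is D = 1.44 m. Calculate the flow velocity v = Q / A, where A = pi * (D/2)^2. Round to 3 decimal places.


Compute pipe cross-sectional area:
  A = pi * (D/2)^2 = pi * (1.44/2)^2 = 1.6286 m^2
Calculate velocity:
  v = Q / A = 4.63 / 1.6286
  v = 2.843 m/s

2.843


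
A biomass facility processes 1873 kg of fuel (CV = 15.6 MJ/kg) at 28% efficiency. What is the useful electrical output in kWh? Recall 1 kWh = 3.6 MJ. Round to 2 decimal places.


Total energy = mass * CV = 1873 * 15.6 = 29218.8 MJ
Useful energy = total * eta = 29218.8 * 0.28 = 8181.26 MJ
Convert to kWh: 8181.26 / 3.6
Useful energy = 2272.57 kWh

2272.57


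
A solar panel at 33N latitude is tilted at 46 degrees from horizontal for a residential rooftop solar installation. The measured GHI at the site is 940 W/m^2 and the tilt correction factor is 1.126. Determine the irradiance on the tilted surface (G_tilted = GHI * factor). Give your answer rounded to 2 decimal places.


Identify the given values:
  GHI = 940 W/m^2, tilt correction factor = 1.126
Apply the formula G_tilted = GHI * factor:
  G_tilted = 940 * 1.126
  G_tilted = 1058.44 W/m^2

1058.44


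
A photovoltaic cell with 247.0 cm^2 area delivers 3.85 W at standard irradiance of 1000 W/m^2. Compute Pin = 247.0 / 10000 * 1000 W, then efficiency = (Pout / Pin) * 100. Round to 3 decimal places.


First compute the input power:
  Pin = area_cm2 / 10000 * G = 247.0 / 10000 * 1000 = 24.7 W
Then compute efficiency:
  Efficiency = (Pout / Pin) * 100 = (3.85 / 24.7) * 100
  Efficiency = 15.587%

15.587


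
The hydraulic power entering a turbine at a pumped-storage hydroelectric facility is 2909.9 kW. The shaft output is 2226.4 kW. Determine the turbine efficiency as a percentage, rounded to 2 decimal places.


Turbine efficiency = (output power / input power) * 100
eta = (2226.4 / 2909.9) * 100
eta = 76.51%

76.51


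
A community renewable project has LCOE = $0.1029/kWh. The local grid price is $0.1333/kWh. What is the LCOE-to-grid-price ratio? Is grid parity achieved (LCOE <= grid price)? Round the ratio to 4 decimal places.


Compare LCOE to grid price:
  LCOE = $0.1029/kWh, Grid price = $0.1333/kWh
  Ratio = LCOE / grid_price = 0.1029 / 0.1333 = 0.7719
  Grid parity achieved (ratio <= 1)? yes

0.7719


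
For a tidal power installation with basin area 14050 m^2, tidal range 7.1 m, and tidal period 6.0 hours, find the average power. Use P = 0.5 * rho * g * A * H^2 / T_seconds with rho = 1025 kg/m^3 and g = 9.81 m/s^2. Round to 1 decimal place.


Convert period to seconds: T = 6.0 * 3600 = 21600.0 s
H^2 = 7.1^2 = 50.41
P = 0.5 * rho * g * A * H^2 / T
P = 0.5 * 1025 * 9.81 * 14050 * 50.41 / 21600.0
P = 164855.0 W

164855.0


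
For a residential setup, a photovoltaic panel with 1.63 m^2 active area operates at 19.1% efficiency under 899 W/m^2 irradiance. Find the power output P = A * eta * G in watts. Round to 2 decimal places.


Use the solar power formula P = A * eta * G.
Given: A = 1.63 m^2, eta = 0.191, G = 899 W/m^2
P = 1.63 * 0.191 * 899
P = 279.89 W

279.89


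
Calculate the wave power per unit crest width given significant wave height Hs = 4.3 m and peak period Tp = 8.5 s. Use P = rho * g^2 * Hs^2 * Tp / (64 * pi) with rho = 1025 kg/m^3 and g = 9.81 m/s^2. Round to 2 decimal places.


Apply wave power formula:
  g^2 = 9.81^2 = 96.2361
  Hs^2 = 4.3^2 = 18.49
  Numerator = rho * g^2 * Hs^2 * Tp = 1025 * 96.2361 * 18.49 * 8.5 = 15503070.32
  Denominator = 64 * pi = 201.0619
  P = 15503070.32 / 201.0619 = 77105.95 W/m

77105.95


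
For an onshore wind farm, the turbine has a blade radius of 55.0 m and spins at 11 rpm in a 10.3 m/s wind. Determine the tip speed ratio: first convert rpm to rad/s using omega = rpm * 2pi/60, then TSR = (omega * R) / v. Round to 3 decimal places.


Convert rotational speed to rad/s:
  omega = 11 * 2 * pi / 60 = 1.1519 rad/s
Compute tip speed:
  v_tip = omega * R = 1.1519 * 55.0 = 63.355 m/s
Tip speed ratio:
  TSR = v_tip / v_wind = 63.355 / 10.3 = 6.151

6.151


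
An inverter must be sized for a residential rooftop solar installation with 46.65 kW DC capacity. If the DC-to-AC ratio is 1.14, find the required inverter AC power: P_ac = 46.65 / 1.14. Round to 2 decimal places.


The inverter AC capacity is determined by the DC/AC ratio.
Given: P_dc = 46.65 kW, DC/AC ratio = 1.14
P_ac = P_dc / ratio = 46.65 / 1.14
P_ac = 40.92 kW

40.92


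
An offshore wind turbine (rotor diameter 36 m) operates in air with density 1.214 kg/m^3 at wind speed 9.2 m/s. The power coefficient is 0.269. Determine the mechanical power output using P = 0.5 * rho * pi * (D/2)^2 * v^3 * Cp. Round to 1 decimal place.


Step 1 -- Compute swept area:
  A = pi * (D/2)^2 = pi * (36/2)^2 = 1017.88 m^2
Step 2 -- Apply wind power equation:
  P = 0.5 * rho * A * v^3 * Cp
  v^3 = 9.2^3 = 778.688
  P = 0.5 * 1.214 * 1017.88 * 778.688 * 0.269
  P = 129419.4 W

129419.4


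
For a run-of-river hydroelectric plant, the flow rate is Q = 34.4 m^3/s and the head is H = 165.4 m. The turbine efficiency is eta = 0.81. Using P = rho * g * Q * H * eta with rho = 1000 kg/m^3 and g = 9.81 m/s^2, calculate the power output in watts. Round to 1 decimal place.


Apply the hydropower formula P = rho * g * Q * H * eta
rho * g = 1000 * 9.81 = 9810.0
P = 9810.0 * 34.4 * 165.4 * 0.81
P = 45211401.9 W

45211401.9


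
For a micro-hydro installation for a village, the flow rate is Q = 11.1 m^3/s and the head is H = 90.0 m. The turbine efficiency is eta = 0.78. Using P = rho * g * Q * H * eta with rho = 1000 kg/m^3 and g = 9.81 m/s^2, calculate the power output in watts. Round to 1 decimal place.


Apply the hydropower formula P = rho * g * Q * H * eta
rho * g = 1000 * 9.81 = 9810.0
P = 9810.0 * 11.1 * 90.0 * 0.78
P = 7644148.2 W

7644148.2


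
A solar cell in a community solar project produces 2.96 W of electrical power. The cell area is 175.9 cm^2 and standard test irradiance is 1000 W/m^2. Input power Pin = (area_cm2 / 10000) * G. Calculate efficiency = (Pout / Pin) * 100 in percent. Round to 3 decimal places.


First compute the input power:
  Pin = area_cm2 / 10000 * G = 175.9 / 10000 * 1000 = 17.59 W
Then compute efficiency:
  Efficiency = (Pout / Pin) * 100 = (2.96 / 17.59) * 100
  Efficiency = 16.828%

16.828


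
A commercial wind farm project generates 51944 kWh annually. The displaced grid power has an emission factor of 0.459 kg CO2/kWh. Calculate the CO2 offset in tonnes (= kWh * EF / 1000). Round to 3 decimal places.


CO2 offset in kg = generation * emission_factor
CO2 offset = 51944 * 0.459 = 23842.3 kg
Convert to tonnes:
  CO2 offset = 23842.3 / 1000 = 23.842 tonnes

23.842


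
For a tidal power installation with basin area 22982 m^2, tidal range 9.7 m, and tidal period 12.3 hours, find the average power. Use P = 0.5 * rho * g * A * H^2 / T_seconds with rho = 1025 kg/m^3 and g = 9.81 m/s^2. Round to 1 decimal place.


Convert period to seconds: T = 12.3 * 3600 = 44280.0 s
H^2 = 9.7^2 = 94.09
P = 0.5 * rho * g * A * H^2 / T
P = 0.5 * 1025 * 9.81 * 22982 * 94.09 / 44280.0
P = 245519.8 W

245519.8


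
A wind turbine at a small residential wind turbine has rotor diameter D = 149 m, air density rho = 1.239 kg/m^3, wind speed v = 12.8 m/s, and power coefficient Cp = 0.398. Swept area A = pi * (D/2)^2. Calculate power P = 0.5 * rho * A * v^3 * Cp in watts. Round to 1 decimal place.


Step 1 -- Compute swept area:
  A = pi * (D/2)^2 = pi * (149/2)^2 = 17436.62 m^2
Step 2 -- Apply wind power equation:
  P = 0.5 * rho * A * v^3 * Cp
  v^3 = 12.8^3 = 2097.152
  P = 0.5 * 1.239 * 17436.62 * 2097.152 * 0.398
  P = 9016058.3 W

9016058.3


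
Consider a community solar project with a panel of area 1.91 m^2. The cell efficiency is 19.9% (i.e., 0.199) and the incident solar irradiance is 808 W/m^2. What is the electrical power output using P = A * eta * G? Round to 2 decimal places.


Use the solar power formula P = A * eta * G.
Given: A = 1.91 m^2, eta = 0.199, G = 808 W/m^2
P = 1.91 * 0.199 * 808
P = 307.11 W

307.11


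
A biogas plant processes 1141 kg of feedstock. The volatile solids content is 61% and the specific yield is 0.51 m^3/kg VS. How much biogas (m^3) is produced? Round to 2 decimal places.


Compute volatile solids:
  VS = mass * VS_fraction = 1141 * 0.61 = 696.01 kg
Calculate biogas volume:
  Biogas = VS * specific_yield = 696.01 * 0.51
  Biogas = 354.97 m^3

354.97


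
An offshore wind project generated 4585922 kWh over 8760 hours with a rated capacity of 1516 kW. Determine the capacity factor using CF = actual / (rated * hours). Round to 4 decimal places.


Capacity factor = actual output / maximum possible output
Maximum possible = rated * hours = 1516 * 8760 = 13280160 kWh
CF = 4585922 / 13280160
CF = 0.3453

0.3453


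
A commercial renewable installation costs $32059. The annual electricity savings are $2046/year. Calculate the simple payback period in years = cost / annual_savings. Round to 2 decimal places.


Simple payback period = initial cost / annual savings
Payback = 32059 / 2046
Payback = 15.67 years

15.67


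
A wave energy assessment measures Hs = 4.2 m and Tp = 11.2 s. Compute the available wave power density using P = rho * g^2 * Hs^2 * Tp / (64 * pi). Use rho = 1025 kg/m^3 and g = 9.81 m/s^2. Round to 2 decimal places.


Apply wave power formula:
  g^2 = 9.81^2 = 96.2361
  Hs^2 = 4.2^2 = 17.64
  Numerator = rho * g^2 * Hs^2 * Tp = 1025 * 96.2361 * 17.64 * 11.2 = 19488503.15
  Denominator = 64 * pi = 201.0619
  P = 19488503.15 / 201.0619 = 96927.86 W/m

96927.86


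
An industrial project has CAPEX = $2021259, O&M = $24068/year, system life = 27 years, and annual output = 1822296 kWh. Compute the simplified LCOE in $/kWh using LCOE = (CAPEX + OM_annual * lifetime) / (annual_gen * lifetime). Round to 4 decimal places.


Total cost = CAPEX + OM * lifetime = 2021259 + 24068 * 27 = 2021259 + 649836 = 2671095
Total generation = annual * lifetime = 1822296 * 27 = 49201992 kWh
LCOE = 2671095 / 49201992
LCOE = 0.0543 $/kWh

0.0543


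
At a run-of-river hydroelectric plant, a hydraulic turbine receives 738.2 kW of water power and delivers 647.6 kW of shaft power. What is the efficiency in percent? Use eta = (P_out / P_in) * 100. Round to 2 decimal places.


Turbine efficiency = (output power / input power) * 100
eta = (647.6 / 738.2) * 100
eta = 87.73%

87.73


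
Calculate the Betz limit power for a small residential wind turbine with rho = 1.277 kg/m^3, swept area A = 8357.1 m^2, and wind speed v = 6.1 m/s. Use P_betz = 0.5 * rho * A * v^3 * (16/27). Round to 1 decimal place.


The Betz coefficient Cp_max = 16/27 = 0.5926
v^3 = 6.1^3 = 226.981
P_betz = 0.5 * rho * A * v^3 * Cp_max
P_betz = 0.5 * 1.277 * 8357.1 * 226.981 * 0.5926
P_betz = 717731.9 W

717731.9


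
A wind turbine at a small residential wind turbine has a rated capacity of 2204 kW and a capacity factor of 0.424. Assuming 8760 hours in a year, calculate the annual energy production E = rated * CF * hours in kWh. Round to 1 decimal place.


Annual energy = rated_kW * capacity_factor * hours_per_year
Given: P_rated = 2204 kW, CF = 0.424, hours = 8760
E = 2204 * 0.424 * 8760
E = 8186185.0 kWh

8186185.0


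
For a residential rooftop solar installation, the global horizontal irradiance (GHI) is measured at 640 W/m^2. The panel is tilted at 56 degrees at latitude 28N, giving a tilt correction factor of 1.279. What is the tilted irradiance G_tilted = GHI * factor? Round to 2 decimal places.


Identify the given values:
  GHI = 640 W/m^2, tilt correction factor = 1.279
Apply the formula G_tilted = GHI * factor:
  G_tilted = 640 * 1.279
  G_tilted = 818.56 W/m^2

818.56


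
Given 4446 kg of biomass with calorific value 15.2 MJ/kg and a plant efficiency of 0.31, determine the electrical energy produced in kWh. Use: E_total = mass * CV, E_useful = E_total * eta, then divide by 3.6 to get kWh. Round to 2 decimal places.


Total energy = mass * CV = 4446 * 15.2 = 67579.2 MJ
Useful energy = total * eta = 67579.2 * 0.31 = 20949.55 MJ
Convert to kWh: 20949.55 / 3.6
Useful energy = 5819.32 kWh

5819.32


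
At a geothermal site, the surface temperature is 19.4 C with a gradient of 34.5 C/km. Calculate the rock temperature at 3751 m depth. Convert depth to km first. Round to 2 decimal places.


Convert depth to km: 3751 / 1000 = 3.751 km
Temperature increase = gradient * depth_km = 34.5 * 3.751 = 129.41 C
Temperature at depth = T_surface + delta_T = 19.4 + 129.41
T = 148.81 C

148.81


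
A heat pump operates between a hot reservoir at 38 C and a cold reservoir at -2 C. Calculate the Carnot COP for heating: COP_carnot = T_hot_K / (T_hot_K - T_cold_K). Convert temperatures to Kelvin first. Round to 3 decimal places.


Convert to Kelvin:
  T_hot = 38 + 273.15 = 311.15 K
  T_cold = -2 + 273.15 = 271.15 K
Apply Carnot COP formula:
  COP = T_hot_K / (T_hot_K - T_cold_K) = 311.15 / 40.0
  COP = 7.779

7.779
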